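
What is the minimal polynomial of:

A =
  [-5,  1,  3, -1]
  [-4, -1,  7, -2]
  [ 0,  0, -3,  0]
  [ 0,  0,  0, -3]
x^3 + 9*x^2 + 27*x + 27

The characteristic polynomial is χ_A(x) = (x + 3)^4, so the eigenvalues are known. The minimal polynomial is
  m_A(x) = Π_λ (x − λ)^{k_λ}
where k_λ is the size of the *largest* Jordan block for λ (equivalently, the smallest k with (A − λI)^k v = 0 for every generalised eigenvector v of λ).

  λ = -3: largest Jordan block has size 3, contributing (x + 3)^3

So m_A(x) = (x + 3)^3 = x^3 + 9*x^2 + 27*x + 27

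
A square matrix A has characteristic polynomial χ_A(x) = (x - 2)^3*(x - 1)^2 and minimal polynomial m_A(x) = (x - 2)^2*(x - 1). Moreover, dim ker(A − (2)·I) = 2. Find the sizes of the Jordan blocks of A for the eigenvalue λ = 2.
Block sizes for λ = 2: [2, 1]

Step 1 — from the characteristic polynomial, algebraic multiplicity of λ = 2 is 3. From dim ker(A − (2)·I) = 2, there are exactly 2 Jordan blocks for λ = 2.
Step 2 — from the minimal polynomial, the factor (x − 2)^2 tells us the largest block for λ = 2 has size 2.
Step 3 — with total size 3, 2 blocks, and largest block 2, the block sizes (in nonincreasing order) are [2, 1].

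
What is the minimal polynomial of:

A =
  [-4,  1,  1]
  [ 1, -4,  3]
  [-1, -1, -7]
x^3 + 15*x^2 + 75*x + 125

The characteristic polynomial is χ_A(x) = (x + 5)^3, so the eigenvalues are known. The minimal polynomial is
  m_A(x) = Π_λ (x − λ)^{k_λ}
where k_λ is the size of the *largest* Jordan block for λ (equivalently, the smallest k with (A − λI)^k v = 0 for every generalised eigenvector v of λ).

  λ = -5: largest Jordan block has size 3, contributing (x + 5)^3

So m_A(x) = (x + 5)^3 = x^3 + 15*x^2 + 75*x + 125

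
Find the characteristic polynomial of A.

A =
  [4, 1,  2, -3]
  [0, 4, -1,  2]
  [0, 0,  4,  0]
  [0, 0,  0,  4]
x^4 - 16*x^3 + 96*x^2 - 256*x + 256

Expanding det(x·I − A) (e.g. by cofactor expansion or by noting that A is similar to its Jordan form J, which has the same characteristic polynomial as A) gives
  χ_A(x) = x^4 - 16*x^3 + 96*x^2 - 256*x + 256
which factors as (x - 4)^4. The eigenvalues (with algebraic multiplicities) are λ = 4 with multiplicity 4.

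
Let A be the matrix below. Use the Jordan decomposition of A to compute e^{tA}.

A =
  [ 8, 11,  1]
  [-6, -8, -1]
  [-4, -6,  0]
e^{tA} =
  [-3*t^2 + 8*t + 1, -3*t^2 + 11*t, -3*t^2/2 + t]
  [2*t^2 - 6*t, 2*t^2 - 8*t + 1, t^2 - t]
  [2*t^2 - 4*t, 2*t^2 - 6*t, t^2 + 1]

Strategy: write A = P · J · P⁻¹ where J is a Jordan canonical form, so e^{tA} = P · e^{tJ} · P⁻¹, and e^{tJ} can be computed block-by-block.

A has Jordan form
J =
  [0, 1, 0]
  [0, 0, 1]
  [0, 0, 0]
(up to reordering of blocks).

Per-block formulas:
  For a 3×3 Jordan block J_3(0): exp(t · J_3(0)) = e^(0t)·(I + t·N + (t^2/2)·N^2), where N is the 3×3 nilpotent shift.

After assembling e^{tJ} and conjugating by P, we get:

e^{tA} =
  [-3*t^2 + 8*t + 1, -3*t^2 + 11*t, -3*t^2/2 + t]
  [2*t^2 - 6*t, 2*t^2 - 8*t + 1, t^2 - t]
  [2*t^2 - 4*t, 2*t^2 - 6*t, t^2 + 1]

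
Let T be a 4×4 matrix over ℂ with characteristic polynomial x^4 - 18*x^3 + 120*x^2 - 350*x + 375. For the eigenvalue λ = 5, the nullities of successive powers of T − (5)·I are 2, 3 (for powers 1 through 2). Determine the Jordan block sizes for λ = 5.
Block sizes for λ = 5: [2, 1]

From the dimensions of kernels of powers, the number of Jordan blocks of size at least j is d_j − d_{j−1} where d_j = dim ker(N^j) (with d_0 = 0). Computing the differences gives [2, 1].
The number of blocks of size exactly k is (#blocks of size ≥ k) − (#blocks of size ≥ k + 1), so the partition is: 1 block(s) of size 1, 1 block(s) of size 2.
In nonincreasing order the block sizes are [2, 1].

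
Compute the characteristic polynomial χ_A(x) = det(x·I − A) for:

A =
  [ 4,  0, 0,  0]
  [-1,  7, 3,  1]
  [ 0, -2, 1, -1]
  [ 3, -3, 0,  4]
x^4 - 16*x^3 + 96*x^2 - 256*x + 256

Expanding det(x·I − A) (e.g. by cofactor expansion or by noting that A is similar to its Jordan form J, which has the same characteristic polynomial as A) gives
  χ_A(x) = x^4 - 16*x^3 + 96*x^2 - 256*x + 256
which factors as (x - 4)^4. The eigenvalues (with algebraic multiplicities) are λ = 4 with multiplicity 4.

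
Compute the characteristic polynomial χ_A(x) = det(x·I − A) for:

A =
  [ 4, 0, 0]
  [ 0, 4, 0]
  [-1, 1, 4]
x^3 - 12*x^2 + 48*x - 64

Expanding det(x·I − A) (e.g. by cofactor expansion or by noting that A is similar to its Jordan form J, which has the same characteristic polynomial as A) gives
  χ_A(x) = x^3 - 12*x^2 + 48*x - 64
which factors as (x - 4)^3. The eigenvalues (with algebraic multiplicities) are λ = 4 with multiplicity 3.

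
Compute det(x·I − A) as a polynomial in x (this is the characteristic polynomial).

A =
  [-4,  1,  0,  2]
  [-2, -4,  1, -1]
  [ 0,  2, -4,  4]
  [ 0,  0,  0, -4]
x^4 + 16*x^3 + 96*x^2 + 256*x + 256

Expanding det(x·I − A) (e.g. by cofactor expansion or by noting that A is similar to its Jordan form J, which has the same characteristic polynomial as A) gives
  χ_A(x) = x^4 + 16*x^3 + 96*x^2 + 256*x + 256
which factors as (x + 4)^4. The eigenvalues (with algebraic multiplicities) are λ = -4 with multiplicity 4.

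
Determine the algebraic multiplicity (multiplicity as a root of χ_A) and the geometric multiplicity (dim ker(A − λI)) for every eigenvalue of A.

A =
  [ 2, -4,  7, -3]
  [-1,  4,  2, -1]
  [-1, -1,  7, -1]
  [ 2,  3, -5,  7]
λ = 5: alg = 4, geom = 2

Step 1 — factor the characteristic polynomial to read off the algebraic multiplicities:
  χ_A(x) = (x - 5)^4

Step 2 — compute geometric multiplicities via the rank-nullity identity g(λ) = n − rank(A − λI):
  rank(A − (5)·I) = 2, so dim ker(A − (5)·I) = n − 2 = 2

Summary:
  λ = 5: algebraic multiplicity = 4, geometric multiplicity = 2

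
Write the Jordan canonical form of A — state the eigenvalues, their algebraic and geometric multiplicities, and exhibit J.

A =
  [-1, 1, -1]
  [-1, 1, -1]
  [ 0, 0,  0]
J_2(0) ⊕ J_1(0)

The characteristic polynomial is
  det(x·I − A) = x^3

Eigenvalues and multiplicities (the geometric multiplicity of λ is n − rank(A − λI), which equals the number of Jordan blocks for λ):
  λ = 0: algebraic multiplicity = 3, geometric multiplicity = 2

Determining the block sizes for each eigenvalue:
  λ = 0: 2 blocks summing to 3 forces exactly one block of size 2 and the rest size 1 → block sizes [2, 1]

Assembling the blocks gives a Jordan form
J =
  [0, 1, 0]
  [0, 0, 0]
  [0, 0, 0]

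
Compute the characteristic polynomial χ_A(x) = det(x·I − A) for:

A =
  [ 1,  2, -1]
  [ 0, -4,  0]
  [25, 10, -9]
x^3 + 12*x^2 + 48*x + 64

Expanding det(x·I − A) (e.g. by cofactor expansion or by noting that A is similar to its Jordan form J, which has the same characteristic polynomial as A) gives
  χ_A(x) = x^3 + 12*x^2 + 48*x + 64
which factors as (x + 4)^3. The eigenvalues (with algebraic multiplicities) are λ = -4 with multiplicity 3.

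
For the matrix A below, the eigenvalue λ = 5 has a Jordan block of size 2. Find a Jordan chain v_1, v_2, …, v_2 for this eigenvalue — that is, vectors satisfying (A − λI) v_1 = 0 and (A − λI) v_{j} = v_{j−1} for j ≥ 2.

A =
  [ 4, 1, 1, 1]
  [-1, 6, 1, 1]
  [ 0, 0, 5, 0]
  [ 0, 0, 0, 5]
A Jordan chain for λ = 5 of length 2:
v_1 = (-1, -1, 0, 0)ᵀ
v_2 = (1, 0, 0, 0)ᵀ

Let N = A − (5)·I. We want v_2 with N^2 v_2 = 0 but N^1 v_2 ≠ 0; then v_{j-1} := N · v_j for j = 2, …, 2.

Pick v_2 = (1, 0, 0, 0)ᵀ.
Then v_1 = N · v_2 = (-1, -1, 0, 0)ᵀ.

Sanity check: (A − (5)·I) v_1 = (0, 0, 0, 0)ᵀ = 0. ✓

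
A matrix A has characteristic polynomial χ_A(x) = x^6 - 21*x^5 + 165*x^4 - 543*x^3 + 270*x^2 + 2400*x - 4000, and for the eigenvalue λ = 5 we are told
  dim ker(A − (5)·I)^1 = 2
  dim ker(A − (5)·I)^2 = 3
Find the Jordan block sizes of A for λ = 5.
Block sizes for λ = 5: [2, 1]

From the dimensions of kernels of powers, the number of Jordan blocks of size at least j is d_j − d_{j−1} where d_j = dim ker(N^j) (with d_0 = 0). Computing the differences gives [2, 1].
The number of blocks of size exactly k is (#blocks of size ≥ k) − (#blocks of size ≥ k + 1), so the partition is: 1 block(s) of size 1, 1 block(s) of size 2.
In nonincreasing order the block sizes are [2, 1].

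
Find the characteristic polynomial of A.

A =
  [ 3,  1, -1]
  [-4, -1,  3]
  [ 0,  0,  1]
x^3 - 3*x^2 + 3*x - 1

Expanding det(x·I − A) (e.g. by cofactor expansion or by noting that A is similar to its Jordan form J, which has the same characteristic polynomial as A) gives
  χ_A(x) = x^3 - 3*x^2 + 3*x - 1
which factors as (x - 1)^3. The eigenvalues (with algebraic multiplicities) are λ = 1 with multiplicity 3.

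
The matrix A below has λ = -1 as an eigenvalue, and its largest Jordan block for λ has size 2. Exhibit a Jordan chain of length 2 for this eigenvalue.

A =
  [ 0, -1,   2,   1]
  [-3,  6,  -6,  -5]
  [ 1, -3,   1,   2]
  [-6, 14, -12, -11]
A Jordan chain for λ = -1 of length 2:
v_1 = (1, -3, 1, -6)ᵀ
v_2 = (1, 0, 0, 0)ᵀ

Let N = A − (-1)·I. We want v_2 with N^2 v_2 = 0 but N^1 v_2 ≠ 0; then v_{j-1} := N · v_j for j = 2, …, 2.

Pick v_2 = (1, 0, 0, 0)ᵀ.
Then v_1 = N · v_2 = (1, -3, 1, -6)ᵀ.

Sanity check: (A − (-1)·I) v_1 = (0, 0, 0, 0)ᵀ = 0. ✓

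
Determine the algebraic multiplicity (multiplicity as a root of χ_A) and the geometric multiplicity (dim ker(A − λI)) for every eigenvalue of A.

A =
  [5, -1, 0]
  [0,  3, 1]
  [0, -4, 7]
λ = 5: alg = 3, geom = 1

Step 1 — factor the characteristic polynomial to read off the algebraic multiplicities:
  χ_A(x) = (x - 5)^3

Step 2 — compute geometric multiplicities via the rank-nullity identity g(λ) = n − rank(A − λI):
  rank(A − (5)·I) = 2, so dim ker(A − (5)·I) = n − 2 = 1

Summary:
  λ = 5: algebraic multiplicity = 3, geometric multiplicity = 1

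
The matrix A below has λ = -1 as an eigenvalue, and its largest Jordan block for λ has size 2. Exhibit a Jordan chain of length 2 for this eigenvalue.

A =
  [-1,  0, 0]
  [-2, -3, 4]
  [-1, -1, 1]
A Jordan chain for λ = -1 of length 2:
v_1 = (0, -2, -1)ᵀ
v_2 = (1, 0, 0)ᵀ

Let N = A − (-1)·I. We want v_2 with N^2 v_2 = 0 but N^1 v_2 ≠ 0; then v_{j-1} := N · v_j for j = 2, …, 2.

Pick v_2 = (1, 0, 0)ᵀ.
Then v_1 = N · v_2 = (0, -2, -1)ᵀ.

Sanity check: (A − (-1)·I) v_1 = (0, 0, 0)ᵀ = 0. ✓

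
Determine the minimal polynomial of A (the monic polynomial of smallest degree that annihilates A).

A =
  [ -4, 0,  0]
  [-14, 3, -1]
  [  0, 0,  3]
x^3 - 2*x^2 - 15*x + 36

The characteristic polynomial is χ_A(x) = (x - 3)^2*(x + 4), so the eigenvalues are known. The minimal polynomial is
  m_A(x) = Π_λ (x − λ)^{k_λ}
where k_λ is the size of the *largest* Jordan block for λ (equivalently, the smallest k with (A − λI)^k v = 0 for every generalised eigenvector v of λ).

  λ = -4: largest Jordan block has size 1, contributing (x + 4)
  λ = 3: largest Jordan block has size 2, contributing (x − 3)^2

So m_A(x) = (x - 3)^2*(x + 4) = x^3 - 2*x^2 - 15*x + 36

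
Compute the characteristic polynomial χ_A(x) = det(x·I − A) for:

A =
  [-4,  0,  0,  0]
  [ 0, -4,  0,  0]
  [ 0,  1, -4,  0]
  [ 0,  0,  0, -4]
x^4 + 16*x^3 + 96*x^2 + 256*x + 256

Expanding det(x·I − A) (e.g. by cofactor expansion or by noting that A is similar to its Jordan form J, which has the same characteristic polynomial as A) gives
  χ_A(x) = x^4 + 16*x^3 + 96*x^2 + 256*x + 256
which factors as (x + 4)^4. The eigenvalues (with algebraic multiplicities) are λ = -4 with multiplicity 4.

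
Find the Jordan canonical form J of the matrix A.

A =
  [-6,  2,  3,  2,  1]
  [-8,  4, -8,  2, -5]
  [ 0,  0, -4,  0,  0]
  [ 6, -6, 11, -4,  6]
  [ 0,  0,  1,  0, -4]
J_3(-4) ⊕ J_1(-4) ⊕ J_1(2)

The characteristic polynomial is
  det(x·I − A) = x^5 + 14*x^4 + 64*x^3 + 64*x^2 - 256*x - 512 = (x - 2)*(x + 4)^4

Eigenvalues and multiplicities (the geometric multiplicity of λ is n − rank(A − λI), which equals the number of Jordan blocks for λ):
  λ = -4: algebraic multiplicity = 4, geometric multiplicity = 2
  λ = 2: algebraic multiplicity = 1, geometric multiplicity = 1

Determining the block sizes for each eigenvalue:
  λ = -4: with am = 4 and gm = 2, the partition is not yet determined (e.g. several partitions of 4 into 2 parts exist). Let N = A − (-4)·I. Computing rank(N^1) = 3, rank(N^2) = 2, rank(N^3) = 1; the number of blocks of size ≥ j is rank(N^{j−1}) − rank(N^j), giving [2, 1, 1]. So we have 1 block(s) of size 3, 1 block(s) of size 1 → block sizes [3, 1]
  λ = 2: one block (gm = 1), so the single block has size am = 1 → block sizes [1]

Assembling the blocks gives a Jordan form
J =
  [-4,  1,  0,  0, 0]
  [ 0, -4,  1,  0, 0]
  [ 0,  0, -4,  0, 0]
  [ 0,  0,  0, -4, 0]
  [ 0,  0,  0,  0, 2]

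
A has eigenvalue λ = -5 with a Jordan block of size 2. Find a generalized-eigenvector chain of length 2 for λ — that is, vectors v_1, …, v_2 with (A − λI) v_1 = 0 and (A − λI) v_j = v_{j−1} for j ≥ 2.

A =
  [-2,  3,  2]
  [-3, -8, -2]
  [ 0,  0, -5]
A Jordan chain for λ = -5 of length 2:
v_1 = (3, -3, 0)ᵀ
v_2 = (1, 0, 0)ᵀ

Let N = A − (-5)·I. We want v_2 with N^2 v_2 = 0 but N^1 v_2 ≠ 0; then v_{j-1} := N · v_j for j = 2, …, 2.

Pick v_2 = (1, 0, 0)ᵀ.
Then v_1 = N · v_2 = (3, -3, 0)ᵀ.

Sanity check: (A − (-5)·I) v_1 = (0, 0, 0)ᵀ = 0. ✓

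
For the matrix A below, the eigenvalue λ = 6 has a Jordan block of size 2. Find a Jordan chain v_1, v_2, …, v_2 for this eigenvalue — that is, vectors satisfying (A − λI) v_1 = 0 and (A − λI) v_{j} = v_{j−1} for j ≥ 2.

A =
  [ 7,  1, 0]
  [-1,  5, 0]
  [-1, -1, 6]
A Jordan chain for λ = 6 of length 2:
v_1 = (1, -1, -1)ᵀ
v_2 = (1, 0, 0)ᵀ

Let N = A − (6)·I. We want v_2 with N^2 v_2 = 0 but N^1 v_2 ≠ 0; then v_{j-1} := N · v_j for j = 2, …, 2.

Pick v_2 = (1, 0, 0)ᵀ.
Then v_1 = N · v_2 = (1, -1, -1)ᵀ.

Sanity check: (A − (6)·I) v_1 = (0, 0, 0)ᵀ = 0. ✓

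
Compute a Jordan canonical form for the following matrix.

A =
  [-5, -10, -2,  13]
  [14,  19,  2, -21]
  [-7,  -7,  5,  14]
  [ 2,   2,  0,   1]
J_2(5) ⊕ J_2(5)

The characteristic polynomial is
  det(x·I − A) = x^4 - 20*x^3 + 150*x^2 - 500*x + 625 = (x - 5)^4

Eigenvalues and multiplicities (the geometric multiplicity of λ is n − rank(A − λI), which equals the number of Jordan blocks for λ):
  λ = 5: algebraic multiplicity = 4, geometric multiplicity = 2

Determining the block sizes for each eigenvalue:
  λ = 5: with am = 4 and gm = 2, the partition is not yet determined (e.g. several partitions of 4 into 2 parts exist). Let N = A − (5)·I. Computing rank(N^1) = 2, rank(N^2) = 0; the number of blocks of size ≥ j is rank(N^{j−1}) − rank(N^j), giving [2, 2]. So we have 2 block(s) of size 2 → block sizes [2, 2]

Assembling the blocks gives a Jordan form
J =
  [5, 1, 0, 0]
  [0, 5, 0, 0]
  [0, 0, 5, 1]
  [0, 0, 0, 5]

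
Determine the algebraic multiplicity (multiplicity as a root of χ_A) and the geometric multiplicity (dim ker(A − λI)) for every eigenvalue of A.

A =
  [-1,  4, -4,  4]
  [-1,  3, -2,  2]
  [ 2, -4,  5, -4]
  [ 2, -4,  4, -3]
λ = 1: alg = 4, geom = 3

Step 1 — factor the characteristic polynomial to read off the algebraic multiplicities:
  χ_A(x) = (x - 1)^4

Step 2 — compute geometric multiplicities via the rank-nullity identity g(λ) = n − rank(A − λI):
  rank(A − (1)·I) = 1, so dim ker(A − (1)·I) = n − 1 = 3

Summary:
  λ = 1: algebraic multiplicity = 4, geometric multiplicity = 3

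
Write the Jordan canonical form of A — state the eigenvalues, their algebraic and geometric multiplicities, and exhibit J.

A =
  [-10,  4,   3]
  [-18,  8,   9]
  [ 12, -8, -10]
J_2(-4) ⊕ J_1(-4)

The characteristic polynomial is
  det(x·I − A) = x^3 + 12*x^2 + 48*x + 64 = (x + 4)^3

Eigenvalues and multiplicities (the geometric multiplicity of λ is n − rank(A − λI), which equals the number of Jordan blocks for λ):
  λ = -4: algebraic multiplicity = 3, geometric multiplicity = 2

Determining the block sizes for each eigenvalue:
  λ = -4: 2 blocks summing to 3 forces exactly one block of size 2 and the rest size 1 → block sizes [2, 1]

Assembling the blocks gives a Jordan form
J =
  [-4,  1,  0]
  [ 0, -4,  0]
  [ 0,  0, -4]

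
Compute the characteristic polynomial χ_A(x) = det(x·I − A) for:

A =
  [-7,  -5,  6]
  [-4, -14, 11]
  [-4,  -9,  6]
x^3 + 15*x^2 + 75*x + 125

Expanding det(x·I − A) (e.g. by cofactor expansion or by noting that A is similar to its Jordan form J, which has the same characteristic polynomial as A) gives
  χ_A(x) = x^3 + 15*x^2 + 75*x + 125
which factors as (x + 5)^3. The eigenvalues (with algebraic multiplicities) are λ = -5 with multiplicity 3.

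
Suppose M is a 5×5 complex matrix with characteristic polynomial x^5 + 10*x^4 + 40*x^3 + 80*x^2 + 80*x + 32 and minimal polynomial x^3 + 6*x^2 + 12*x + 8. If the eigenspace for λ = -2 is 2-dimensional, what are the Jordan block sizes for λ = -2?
Block sizes for λ = -2: [3, 2]

Step 1 — from the characteristic polynomial, algebraic multiplicity of λ = -2 is 5. From dim ker(M − (-2)·I) = 2, there are exactly 2 Jordan blocks for λ = -2.
Step 2 — from the minimal polynomial, the factor (x + 2)^3 tells us the largest block for λ = -2 has size 3.
Step 3 — with total size 5, 2 blocks, and largest block 3, the block sizes (in nonincreasing order) are [3, 2].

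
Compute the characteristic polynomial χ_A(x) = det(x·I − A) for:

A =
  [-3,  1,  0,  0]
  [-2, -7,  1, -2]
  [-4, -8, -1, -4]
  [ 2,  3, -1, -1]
x^4 + 12*x^3 + 54*x^2 + 108*x + 81

Expanding det(x·I − A) (e.g. by cofactor expansion or by noting that A is similar to its Jordan form J, which has the same characteristic polynomial as A) gives
  χ_A(x) = x^4 + 12*x^3 + 54*x^2 + 108*x + 81
which factors as (x + 3)^4. The eigenvalues (with algebraic multiplicities) are λ = -3 with multiplicity 4.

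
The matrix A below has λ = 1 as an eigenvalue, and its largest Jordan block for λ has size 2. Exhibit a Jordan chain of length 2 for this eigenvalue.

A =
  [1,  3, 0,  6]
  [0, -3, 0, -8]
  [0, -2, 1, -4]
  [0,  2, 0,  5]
A Jordan chain for λ = 1 of length 2:
v_1 = (3, -4, -2, 2)ᵀ
v_2 = (0, 1, 0, 0)ᵀ

Let N = A − (1)·I. We want v_2 with N^2 v_2 = 0 but N^1 v_2 ≠ 0; then v_{j-1} := N · v_j for j = 2, …, 2.

Pick v_2 = (0, 1, 0, 0)ᵀ.
Then v_1 = N · v_2 = (3, -4, -2, 2)ᵀ.

Sanity check: (A − (1)·I) v_1 = (0, 0, 0, 0)ᵀ = 0. ✓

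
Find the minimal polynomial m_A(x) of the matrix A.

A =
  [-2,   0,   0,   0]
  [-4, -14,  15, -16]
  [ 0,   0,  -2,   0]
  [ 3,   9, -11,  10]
x^3 + 6*x^2 + 12*x + 8

The characteristic polynomial is χ_A(x) = (x + 2)^4, so the eigenvalues are known. The minimal polynomial is
  m_A(x) = Π_λ (x − λ)^{k_λ}
where k_λ is the size of the *largest* Jordan block for λ (equivalently, the smallest k with (A − λI)^k v = 0 for every generalised eigenvector v of λ).

  λ = -2: largest Jordan block has size 3, contributing (x + 2)^3

So m_A(x) = (x + 2)^3 = x^3 + 6*x^2 + 12*x + 8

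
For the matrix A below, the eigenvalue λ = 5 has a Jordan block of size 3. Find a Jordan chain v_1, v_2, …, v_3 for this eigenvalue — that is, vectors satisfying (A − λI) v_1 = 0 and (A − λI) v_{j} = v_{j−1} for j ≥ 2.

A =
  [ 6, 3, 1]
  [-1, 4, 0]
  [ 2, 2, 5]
A Jordan chain for λ = 5 of length 3:
v_1 = (2, -2, 4)ᵀ
v_2 = (3, -1, 2)ᵀ
v_3 = (0, 1, 0)ᵀ

Let N = A − (5)·I. We want v_3 with N^3 v_3 = 0 but N^2 v_3 ≠ 0; then v_{j-1} := N · v_j for j = 3, …, 2.

Pick v_3 = (0, 1, 0)ᵀ.
Then v_2 = N · v_3 = (3, -1, 2)ᵀ.
Then v_1 = N · v_2 = (2, -2, 4)ᵀ.

Sanity check: (A − (5)·I) v_1 = (0, 0, 0)ᵀ = 0. ✓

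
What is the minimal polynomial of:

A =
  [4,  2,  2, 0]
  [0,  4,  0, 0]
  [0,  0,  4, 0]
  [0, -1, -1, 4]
x^2 - 8*x + 16

The characteristic polynomial is χ_A(x) = (x - 4)^4, so the eigenvalues are known. The minimal polynomial is
  m_A(x) = Π_λ (x − λ)^{k_λ}
where k_λ is the size of the *largest* Jordan block for λ (equivalently, the smallest k with (A − λI)^k v = 0 for every generalised eigenvector v of λ).

  λ = 4: largest Jordan block has size 2, contributing (x − 4)^2

So m_A(x) = (x - 4)^2 = x^2 - 8*x + 16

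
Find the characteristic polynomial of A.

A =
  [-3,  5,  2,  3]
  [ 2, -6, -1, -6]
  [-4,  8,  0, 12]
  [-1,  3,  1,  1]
x^4 + 8*x^3 + 24*x^2 + 32*x + 16

Expanding det(x·I − A) (e.g. by cofactor expansion or by noting that A is similar to its Jordan form J, which has the same characteristic polynomial as A) gives
  χ_A(x) = x^4 + 8*x^3 + 24*x^2 + 32*x + 16
which factors as (x + 2)^4. The eigenvalues (with algebraic multiplicities) are λ = -2 with multiplicity 4.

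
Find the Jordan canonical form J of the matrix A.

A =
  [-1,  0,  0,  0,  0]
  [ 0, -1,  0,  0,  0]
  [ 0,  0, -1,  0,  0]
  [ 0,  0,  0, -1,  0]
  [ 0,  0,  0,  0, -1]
J_1(-1) ⊕ J_1(-1) ⊕ J_1(-1) ⊕ J_1(-1) ⊕ J_1(-1)

The characteristic polynomial is
  det(x·I − A) = x^5 + 5*x^4 + 10*x^3 + 10*x^2 + 5*x + 1 = (x + 1)^5

Eigenvalues and multiplicities (the geometric multiplicity of λ is n − rank(A − λI), which equals the number of Jordan blocks for λ):
  λ = -1: algebraic multiplicity = 5, geometric multiplicity = 5

Determining the block sizes for each eigenvalue:
  λ = -1: gm = am = 5, so every block has size 1 → block sizes [1, 1, 1, 1, 1]

Assembling the blocks gives a Jordan form
J =
  [-1,  0,  0,  0,  0]
  [ 0, -1,  0,  0,  0]
  [ 0,  0, -1,  0,  0]
  [ 0,  0,  0, -1,  0]
  [ 0,  0,  0,  0, -1]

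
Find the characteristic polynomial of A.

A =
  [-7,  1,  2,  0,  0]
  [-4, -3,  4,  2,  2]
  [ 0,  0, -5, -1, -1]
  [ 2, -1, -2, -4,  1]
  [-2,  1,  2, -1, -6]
x^5 + 25*x^4 + 250*x^3 + 1250*x^2 + 3125*x + 3125

Expanding det(x·I − A) (e.g. by cofactor expansion or by noting that A is similar to its Jordan form J, which has the same characteristic polynomial as A) gives
  χ_A(x) = x^5 + 25*x^4 + 250*x^3 + 1250*x^2 + 3125*x + 3125
which factors as (x + 5)^5. The eigenvalues (with algebraic multiplicities) are λ = -5 with multiplicity 5.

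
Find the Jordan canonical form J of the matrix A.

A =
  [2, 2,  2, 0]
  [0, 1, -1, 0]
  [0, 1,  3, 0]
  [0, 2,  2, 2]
J_2(2) ⊕ J_1(2) ⊕ J_1(2)

The characteristic polynomial is
  det(x·I − A) = x^4 - 8*x^3 + 24*x^2 - 32*x + 16 = (x - 2)^4

Eigenvalues and multiplicities (the geometric multiplicity of λ is n − rank(A − λI), which equals the number of Jordan blocks for λ):
  λ = 2: algebraic multiplicity = 4, geometric multiplicity = 3

Determining the block sizes for each eigenvalue:
  λ = 2: 3 blocks summing to 4 forces exactly one block of size 2 and the rest size 1 → block sizes [2, 1, 1]

Assembling the blocks gives a Jordan form
J =
  [2, 1, 0, 0]
  [0, 2, 0, 0]
  [0, 0, 2, 0]
  [0, 0, 0, 2]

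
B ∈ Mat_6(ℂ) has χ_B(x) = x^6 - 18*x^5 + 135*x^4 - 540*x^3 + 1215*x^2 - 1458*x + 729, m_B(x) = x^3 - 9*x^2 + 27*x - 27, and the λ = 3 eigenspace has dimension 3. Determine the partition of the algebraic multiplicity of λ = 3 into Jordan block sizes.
Block sizes for λ = 3: [3, 2, 1]

Step 1 — from the characteristic polynomial, algebraic multiplicity of λ = 3 is 6. From dim ker(B − (3)·I) = 3, there are exactly 3 Jordan blocks for λ = 3.
Step 2 — from the minimal polynomial, the factor (x − 3)^3 tells us the largest block for λ = 3 has size 3.
Step 3 — with total size 6, 3 blocks, and largest block 3, the block sizes (in nonincreasing order) are [3, 2, 1].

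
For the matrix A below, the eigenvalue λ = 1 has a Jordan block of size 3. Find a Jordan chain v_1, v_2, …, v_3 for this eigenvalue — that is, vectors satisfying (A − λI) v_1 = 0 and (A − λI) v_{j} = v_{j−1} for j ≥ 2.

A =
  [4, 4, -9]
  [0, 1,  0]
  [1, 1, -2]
A Jordan chain for λ = 1 of length 3:
v_1 = (3, 0, 1)ᵀ
v_2 = (4, 0, 1)ᵀ
v_3 = (0, 1, 0)ᵀ

Let N = A − (1)·I. We want v_3 with N^3 v_3 = 0 but N^2 v_3 ≠ 0; then v_{j-1} := N · v_j for j = 3, …, 2.

Pick v_3 = (0, 1, 0)ᵀ.
Then v_2 = N · v_3 = (4, 0, 1)ᵀ.
Then v_1 = N · v_2 = (3, 0, 1)ᵀ.

Sanity check: (A − (1)·I) v_1 = (0, 0, 0)ᵀ = 0. ✓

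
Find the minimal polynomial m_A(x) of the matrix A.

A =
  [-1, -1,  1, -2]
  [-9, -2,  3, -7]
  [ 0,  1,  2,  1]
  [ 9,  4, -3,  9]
x^2 - 4*x + 4

The characteristic polynomial is χ_A(x) = (x - 2)^4, so the eigenvalues are known. The minimal polynomial is
  m_A(x) = Π_λ (x − λ)^{k_λ}
where k_λ is the size of the *largest* Jordan block for λ (equivalently, the smallest k with (A − λI)^k v = 0 for every generalised eigenvector v of λ).

  λ = 2: largest Jordan block has size 2, contributing (x − 2)^2

So m_A(x) = (x - 2)^2 = x^2 - 4*x + 4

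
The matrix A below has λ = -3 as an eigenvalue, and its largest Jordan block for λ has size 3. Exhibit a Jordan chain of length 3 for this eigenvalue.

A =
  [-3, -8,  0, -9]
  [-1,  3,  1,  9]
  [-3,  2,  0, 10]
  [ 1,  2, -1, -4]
A Jordan chain for λ = -3 of length 3:
v_1 = (-1, 0, -1, 0)ᵀ
v_2 = (0, -1, -3, 1)ᵀ
v_3 = (1, 0, 0, 0)ᵀ

Let N = A − (-3)·I. We want v_3 with N^3 v_3 = 0 but N^2 v_3 ≠ 0; then v_{j-1} := N · v_j for j = 3, …, 2.

Pick v_3 = (1, 0, 0, 0)ᵀ.
Then v_2 = N · v_3 = (0, -1, -3, 1)ᵀ.
Then v_1 = N · v_2 = (-1, 0, -1, 0)ᵀ.

Sanity check: (A − (-3)·I) v_1 = (0, 0, 0, 0)ᵀ = 0. ✓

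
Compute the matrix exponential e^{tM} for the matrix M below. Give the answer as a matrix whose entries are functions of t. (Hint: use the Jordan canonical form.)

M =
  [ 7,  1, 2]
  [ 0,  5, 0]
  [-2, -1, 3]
e^{tM} =
  [2*t*exp(5*t) + exp(5*t), t*exp(5*t), 2*t*exp(5*t)]
  [0, exp(5*t), 0]
  [-2*t*exp(5*t), -t*exp(5*t), -2*t*exp(5*t) + exp(5*t)]

Strategy: write M = P · J · P⁻¹ where J is a Jordan canonical form, so e^{tM} = P · e^{tJ} · P⁻¹, and e^{tJ} can be computed block-by-block.

M has Jordan form
J =
  [5, 1, 0]
  [0, 5, 0]
  [0, 0, 5]
(up to reordering of blocks).

Per-block formulas:
  For a 2×2 Jordan block J_2(5): exp(t · J_2(5)) = e^(5t)·(I + t·N), where N is the 2×2 nilpotent shift.
  For a 1×1 block at λ = 5: exp(t · [5]) = [e^(5t)].

After assembling e^{tJ} and conjugating by P, we get:

e^{tM} =
  [2*t*exp(5*t) + exp(5*t), t*exp(5*t), 2*t*exp(5*t)]
  [0, exp(5*t), 0]
  [-2*t*exp(5*t), -t*exp(5*t), -2*t*exp(5*t) + exp(5*t)]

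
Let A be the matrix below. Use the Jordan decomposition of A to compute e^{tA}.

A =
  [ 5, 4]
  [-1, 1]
e^{tA} =
  [2*t*exp(3*t) + exp(3*t), 4*t*exp(3*t)]
  [-t*exp(3*t), -2*t*exp(3*t) + exp(3*t)]

Strategy: write A = P · J · P⁻¹ where J is a Jordan canonical form, so e^{tA} = P · e^{tJ} · P⁻¹, and e^{tJ} can be computed block-by-block.

A has Jordan form
J =
  [3, 1]
  [0, 3]
(up to reordering of blocks).

Per-block formulas:
  For a 2×2 Jordan block J_2(3): exp(t · J_2(3)) = e^(3t)·(I + t·N), where N is the 2×2 nilpotent shift.

After assembling e^{tJ} and conjugating by P, we get:

e^{tA} =
  [2*t*exp(3*t) + exp(3*t), 4*t*exp(3*t)]
  [-t*exp(3*t), -2*t*exp(3*t) + exp(3*t)]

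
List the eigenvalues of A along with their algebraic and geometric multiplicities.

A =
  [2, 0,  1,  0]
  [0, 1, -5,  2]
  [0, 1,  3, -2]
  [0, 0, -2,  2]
λ = 2: alg = 4, geom = 2

Step 1 — factor the characteristic polynomial to read off the algebraic multiplicities:
  χ_A(x) = (x - 2)^4

Step 2 — compute geometric multiplicities via the rank-nullity identity g(λ) = n − rank(A − λI):
  rank(A − (2)·I) = 2, so dim ker(A − (2)·I) = n − 2 = 2

Summary:
  λ = 2: algebraic multiplicity = 4, geometric multiplicity = 2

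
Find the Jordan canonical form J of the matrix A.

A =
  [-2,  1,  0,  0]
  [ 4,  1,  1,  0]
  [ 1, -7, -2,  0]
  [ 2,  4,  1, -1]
J_3(-1) ⊕ J_1(-1)

The characteristic polynomial is
  det(x·I − A) = x^4 + 4*x^3 + 6*x^2 + 4*x + 1 = (x + 1)^4

Eigenvalues and multiplicities (the geometric multiplicity of λ is n − rank(A − λI), which equals the number of Jordan blocks for λ):
  λ = -1: algebraic multiplicity = 4, geometric multiplicity = 2

Determining the block sizes for each eigenvalue:
  λ = -1: with am = 4 and gm = 2, the partition is not yet determined (e.g. several partitions of 4 into 2 parts exist). Let N = A − (-1)·I. Computing rank(N^1) = 2, rank(N^2) = 1, rank(N^3) = 0; the number of blocks of size ≥ j is rank(N^{j−1}) − rank(N^j), giving [2, 1, 1]. So we have 1 block(s) of size 3, 1 block(s) of size 1 → block sizes [3, 1]

Assembling the blocks gives a Jordan form
J =
  [-1,  1,  0,  0]
  [ 0, -1,  1,  0]
  [ 0,  0, -1,  0]
  [ 0,  0,  0, -1]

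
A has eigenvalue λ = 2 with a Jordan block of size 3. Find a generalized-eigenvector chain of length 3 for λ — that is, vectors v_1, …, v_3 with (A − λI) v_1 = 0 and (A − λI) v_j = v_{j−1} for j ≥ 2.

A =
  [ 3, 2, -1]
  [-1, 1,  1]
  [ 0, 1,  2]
A Jordan chain for λ = 2 of length 3:
v_1 = (-1, 0, -1)ᵀ
v_2 = (1, -1, 0)ᵀ
v_3 = (1, 0, 0)ᵀ

Let N = A − (2)·I. We want v_3 with N^3 v_3 = 0 but N^2 v_3 ≠ 0; then v_{j-1} := N · v_j for j = 3, …, 2.

Pick v_3 = (1, 0, 0)ᵀ.
Then v_2 = N · v_3 = (1, -1, 0)ᵀ.
Then v_1 = N · v_2 = (-1, 0, -1)ᵀ.

Sanity check: (A − (2)·I) v_1 = (0, 0, 0)ᵀ = 0. ✓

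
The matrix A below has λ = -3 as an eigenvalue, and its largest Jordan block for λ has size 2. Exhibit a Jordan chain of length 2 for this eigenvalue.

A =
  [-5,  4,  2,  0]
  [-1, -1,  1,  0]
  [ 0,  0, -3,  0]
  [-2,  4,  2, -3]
A Jordan chain for λ = -3 of length 2:
v_1 = (-2, -1, 0, -2)ᵀ
v_2 = (1, 0, 0, 0)ᵀ

Let N = A − (-3)·I. We want v_2 with N^2 v_2 = 0 but N^1 v_2 ≠ 0; then v_{j-1} := N · v_j for j = 2, …, 2.

Pick v_2 = (1, 0, 0, 0)ᵀ.
Then v_1 = N · v_2 = (-2, -1, 0, -2)ᵀ.

Sanity check: (A − (-3)·I) v_1 = (0, 0, 0, 0)ᵀ = 0. ✓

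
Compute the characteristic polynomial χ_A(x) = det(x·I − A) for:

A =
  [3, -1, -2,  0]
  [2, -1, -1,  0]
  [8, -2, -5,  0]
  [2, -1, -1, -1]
x^4 + 4*x^3 + 6*x^2 + 4*x + 1

Expanding det(x·I − A) (e.g. by cofactor expansion or by noting that A is similar to its Jordan form J, which has the same characteristic polynomial as A) gives
  χ_A(x) = x^4 + 4*x^3 + 6*x^2 + 4*x + 1
which factors as (x + 1)^4. The eigenvalues (with algebraic multiplicities) are λ = -1 with multiplicity 4.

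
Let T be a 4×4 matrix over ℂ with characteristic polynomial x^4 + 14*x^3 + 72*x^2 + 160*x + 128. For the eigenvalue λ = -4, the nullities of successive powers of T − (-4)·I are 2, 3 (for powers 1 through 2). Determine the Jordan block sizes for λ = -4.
Block sizes for λ = -4: [2, 1]

From the dimensions of kernels of powers, the number of Jordan blocks of size at least j is d_j − d_{j−1} where d_j = dim ker(N^j) (with d_0 = 0). Computing the differences gives [2, 1].
The number of blocks of size exactly k is (#blocks of size ≥ k) − (#blocks of size ≥ k + 1), so the partition is: 1 block(s) of size 1, 1 block(s) of size 2.
In nonincreasing order the block sizes are [2, 1].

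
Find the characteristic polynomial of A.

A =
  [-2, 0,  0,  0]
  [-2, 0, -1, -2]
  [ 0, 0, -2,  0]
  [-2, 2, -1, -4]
x^4 + 8*x^3 + 24*x^2 + 32*x + 16

Expanding det(x·I − A) (e.g. by cofactor expansion or by noting that A is similar to its Jordan form J, which has the same characteristic polynomial as A) gives
  χ_A(x) = x^4 + 8*x^3 + 24*x^2 + 32*x + 16
which factors as (x + 2)^4. The eigenvalues (with algebraic multiplicities) are λ = -2 with multiplicity 4.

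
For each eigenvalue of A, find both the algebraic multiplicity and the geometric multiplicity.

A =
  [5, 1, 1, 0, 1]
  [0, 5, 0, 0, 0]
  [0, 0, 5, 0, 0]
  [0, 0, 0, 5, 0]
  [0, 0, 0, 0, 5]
λ = 5: alg = 5, geom = 4

Step 1 — factor the characteristic polynomial to read off the algebraic multiplicities:
  χ_A(x) = (x - 5)^5

Step 2 — compute geometric multiplicities via the rank-nullity identity g(λ) = n − rank(A − λI):
  rank(A − (5)·I) = 1, so dim ker(A − (5)·I) = n − 1 = 4

Summary:
  λ = 5: algebraic multiplicity = 5, geometric multiplicity = 4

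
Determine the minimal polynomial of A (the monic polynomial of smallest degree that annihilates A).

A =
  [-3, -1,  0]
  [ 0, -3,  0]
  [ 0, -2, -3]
x^2 + 6*x + 9

The characteristic polynomial is χ_A(x) = (x + 3)^3, so the eigenvalues are known. The minimal polynomial is
  m_A(x) = Π_λ (x − λ)^{k_λ}
where k_λ is the size of the *largest* Jordan block for λ (equivalently, the smallest k with (A − λI)^k v = 0 for every generalised eigenvector v of λ).

  λ = -3: largest Jordan block has size 2, contributing (x + 3)^2

So m_A(x) = (x + 3)^2 = x^2 + 6*x + 9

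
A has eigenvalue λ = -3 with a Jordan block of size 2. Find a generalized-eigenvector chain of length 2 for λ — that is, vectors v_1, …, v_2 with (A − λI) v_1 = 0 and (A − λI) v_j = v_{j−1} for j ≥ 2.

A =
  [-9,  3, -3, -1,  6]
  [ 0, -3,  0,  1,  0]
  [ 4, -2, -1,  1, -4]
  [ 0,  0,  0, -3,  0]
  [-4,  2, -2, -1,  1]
A Jordan chain for λ = -3 of length 2:
v_1 = (-6, 0, 4, 0, -4)ᵀ
v_2 = (1, 0, 0, 0, 0)ᵀ

Let N = A − (-3)·I. We want v_2 with N^2 v_2 = 0 but N^1 v_2 ≠ 0; then v_{j-1} := N · v_j for j = 2, …, 2.

Pick v_2 = (1, 0, 0, 0, 0)ᵀ.
Then v_1 = N · v_2 = (-6, 0, 4, 0, -4)ᵀ.

Sanity check: (A − (-3)·I) v_1 = (0, 0, 0, 0, 0)ᵀ = 0. ✓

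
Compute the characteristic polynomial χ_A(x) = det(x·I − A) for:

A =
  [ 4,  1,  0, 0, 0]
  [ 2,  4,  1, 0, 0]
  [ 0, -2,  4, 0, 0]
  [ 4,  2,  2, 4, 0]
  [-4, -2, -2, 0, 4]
x^5 - 20*x^4 + 160*x^3 - 640*x^2 + 1280*x - 1024

Expanding det(x·I − A) (e.g. by cofactor expansion or by noting that A is similar to its Jordan form J, which has the same characteristic polynomial as A) gives
  χ_A(x) = x^5 - 20*x^4 + 160*x^3 - 640*x^2 + 1280*x - 1024
which factors as (x - 4)^5. The eigenvalues (with algebraic multiplicities) are λ = 4 with multiplicity 5.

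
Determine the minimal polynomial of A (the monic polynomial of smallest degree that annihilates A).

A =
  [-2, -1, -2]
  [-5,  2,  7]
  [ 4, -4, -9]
x^3 + 9*x^2 + 27*x + 27

The characteristic polynomial is χ_A(x) = (x + 3)^3, so the eigenvalues are known. The minimal polynomial is
  m_A(x) = Π_λ (x − λ)^{k_λ}
where k_λ is the size of the *largest* Jordan block for λ (equivalently, the smallest k with (A − λI)^k v = 0 for every generalised eigenvector v of λ).

  λ = -3: largest Jordan block has size 3, contributing (x + 3)^3

So m_A(x) = (x + 3)^3 = x^3 + 9*x^2 + 27*x + 27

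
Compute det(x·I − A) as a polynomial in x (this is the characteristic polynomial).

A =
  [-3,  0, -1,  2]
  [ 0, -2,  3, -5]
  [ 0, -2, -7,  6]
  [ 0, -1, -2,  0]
x^4 + 12*x^3 + 54*x^2 + 108*x + 81

Expanding det(x·I − A) (e.g. by cofactor expansion or by noting that A is similar to its Jordan form J, which has the same characteristic polynomial as A) gives
  χ_A(x) = x^4 + 12*x^3 + 54*x^2 + 108*x + 81
which factors as (x + 3)^4. The eigenvalues (with algebraic multiplicities) are λ = -3 with multiplicity 4.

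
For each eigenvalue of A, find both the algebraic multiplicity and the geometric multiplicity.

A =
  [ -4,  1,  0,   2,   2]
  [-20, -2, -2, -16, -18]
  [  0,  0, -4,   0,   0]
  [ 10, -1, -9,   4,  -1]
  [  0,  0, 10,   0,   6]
λ = -4: alg = 3, geom = 2; λ = 6: alg = 2, geom = 1

Step 1 — factor the characteristic polynomial to read off the algebraic multiplicities:
  χ_A(x) = (x - 6)^2*(x + 4)^3

Step 2 — compute geometric multiplicities via the rank-nullity identity g(λ) = n − rank(A − λI):
  rank(A − (-4)·I) = 3, so dim ker(A − (-4)·I) = n − 3 = 2
  rank(A − (6)·I) = 4, so dim ker(A − (6)·I) = n − 4 = 1

Summary:
  λ = -4: algebraic multiplicity = 3, geometric multiplicity = 2
  λ = 6: algebraic multiplicity = 2, geometric multiplicity = 1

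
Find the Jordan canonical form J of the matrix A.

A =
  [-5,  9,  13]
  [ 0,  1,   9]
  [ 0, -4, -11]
J_3(-5)

The characteristic polynomial is
  det(x·I − A) = x^3 + 15*x^2 + 75*x + 125 = (x + 5)^3

Eigenvalues and multiplicities (the geometric multiplicity of λ is n − rank(A − λI), which equals the number of Jordan blocks for λ):
  λ = -5: algebraic multiplicity = 3, geometric multiplicity = 1

Determining the block sizes for each eigenvalue:
  λ = -5: one block (gm = 1), so the single block has size am = 3 → block sizes [3]

Assembling the blocks gives a Jordan form
J =
  [-5,  1,  0]
  [ 0, -5,  1]
  [ 0,  0, -5]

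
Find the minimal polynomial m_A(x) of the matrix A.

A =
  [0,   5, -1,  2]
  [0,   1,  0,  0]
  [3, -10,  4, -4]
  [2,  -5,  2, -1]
x^3 - 3*x^2 + 3*x - 1

The characteristic polynomial is χ_A(x) = (x - 1)^4, so the eigenvalues are known. The minimal polynomial is
  m_A(x) = Π_λ (x − λ)^{k_λ}
where k_λ is the size of the *largest* Jordan block for λ (equivalently, the smallest k with (A − λI)^k v = 0 for every generalised eigenvector v of λ).

  λ = 1: largest Jordan block has size 3, contributing (x − 1)^3

So m_A(x) = (x - 1)^3 = x^3 - 3*x^2 + 3*x - 1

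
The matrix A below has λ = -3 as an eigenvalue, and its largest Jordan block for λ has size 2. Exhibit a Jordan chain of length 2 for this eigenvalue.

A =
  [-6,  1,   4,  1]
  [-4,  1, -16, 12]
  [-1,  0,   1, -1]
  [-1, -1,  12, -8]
A Jordan chain for λ = -3 of length 2:
v_1 = (-3, -4, -1, -1)ᵀ
v_2 = (1, 0, 0, 0)ᵀ

Let N = A − (-3)·I. We want v_2 with N^2 v_2 = 0 but N^1 v_2 ≠ 0; then v_{j-1} := N · v_j for j = 2, …, 2.

Pick v_2 = (1, 0, 0, 0)ᵀ.
Then v_1 = N · v_2 = (-3, -4, -1, -1)ᵀ.

Sanity check: (A − (-3)·I) v_1 = (0, 0, 0, 0)ᵀ = 0. ✓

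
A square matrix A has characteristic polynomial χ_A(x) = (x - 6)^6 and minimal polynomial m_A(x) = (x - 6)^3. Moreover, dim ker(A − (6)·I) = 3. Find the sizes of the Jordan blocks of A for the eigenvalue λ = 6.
Block sizes for λ = 6: [3, 2, 1]

Step 1 — from the characteristic polynomial, algebraic multiplicity of λ = 6 is 6. From dim ker(A − (6)·I) = 3, there are exactly 3 Jordan blocks for λ = 6.
Step 2 — from the minimal polynomial, the factor (x − 6)^3 tells us the largest block for λ = 6 has size 3.
Step 3 — with total size 6, 3 blocks, and largest block 3, the block sizes (in nonincreasing order) are [3, 2, 1].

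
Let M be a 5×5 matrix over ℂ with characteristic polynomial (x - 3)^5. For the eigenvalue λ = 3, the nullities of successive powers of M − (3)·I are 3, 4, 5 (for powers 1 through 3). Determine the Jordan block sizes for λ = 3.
Block sizes for λ = 3: [3, 1, 1]

From the dimensions of kernels of powers, the number of Jordan blocks of size at least j is d_j − d_{j−1} where d_j = dim ker(N^j) (with d_0 = 0). Computing the differences gives [3, 1, 1].
The number of blocks of size exactly k is (#blocks of size ≥ k) − (#blocks of size ≥ k + 1), so the partition is: 2 block(s) of size 1, 1 block(s) of size 3.
In nonincreasing order the block sizes are [3, 1, 1].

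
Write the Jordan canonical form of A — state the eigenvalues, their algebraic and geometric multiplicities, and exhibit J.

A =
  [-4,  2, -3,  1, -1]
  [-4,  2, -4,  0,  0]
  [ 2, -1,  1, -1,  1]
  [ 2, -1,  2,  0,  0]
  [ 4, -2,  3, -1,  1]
J_2(0) ⊕ J_2(0) ⊕ J_1(0)

The characteristic polynomial is
  det(x·I − A) = x^5

Eigenvalues and multiplicities (the geometric multiplicity of λ is n − rank(A − λI), which equals the number of Jordan blocks for λ):
  λ = 0: algebraic multiplicity = 5, geometric multiplicity = 3

Determining the block sizes for each eigenvalue:
  λ = 0: with am = 5 and gm = 3, the partition is not yet determined (e.g. several partitions of 5 into 3 parts exist). Let N = A − (0)·I. Computing rank(N^1) = 2, rank(N^2) = 0; the number of blocks of size ≥ j is rank(N^{j−1}) − rank(N^j), giving [3, 2]. So we have 2 block(s) of size 2, 1 block(s) of size 1 → block sizes [2, 2, 1]

Assembling the blocks gives a Jordan form
J =
  [0, 1, 0, 0, 0]
  [0, 0, 0, 0, 0]
  [0, 0, 0, 1, 0]
  [0, 0, 0, 0, 0]
  [0, 0, 0, 0, 0]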